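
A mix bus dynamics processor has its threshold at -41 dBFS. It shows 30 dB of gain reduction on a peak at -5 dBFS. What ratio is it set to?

6:1

Input overshoot = -5 − (-41) = 36 dB.
Output overshoot = 36 − 30 = 6 dB.
Ratio = input overshoot / output overshoot = 36 / 6 = 6.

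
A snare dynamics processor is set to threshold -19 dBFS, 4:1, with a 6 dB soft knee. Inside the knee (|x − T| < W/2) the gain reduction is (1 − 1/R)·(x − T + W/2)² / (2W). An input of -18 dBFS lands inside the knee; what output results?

x − T + W/2 = -18 − (-19) + 3 = 4.
GR = (1 − 1/4) × 4² / 12 = 0.75 × 16 / 12 = 1 dB.
Output = -18 − 1 = -19 dBFS.

-19 dBFS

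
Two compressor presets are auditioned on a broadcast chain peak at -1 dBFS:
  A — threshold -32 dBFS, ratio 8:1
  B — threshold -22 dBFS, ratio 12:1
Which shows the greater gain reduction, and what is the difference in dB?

A, by 7.875 dB

A: GR = 31 − 31/8 = 27.125 dB.
B: GR = 21 − 21/12 = 19.25 dB.
A applies 7.875 dB more gain reduction.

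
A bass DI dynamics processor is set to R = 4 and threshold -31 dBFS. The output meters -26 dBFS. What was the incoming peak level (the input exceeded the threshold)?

Post-compression overshoot = -26 − (-31) = 5 dB.
Undo the ratio: input overshoot = 5 × 4 = 20 dB, giving input = -11 dBFS.

-11 dBFS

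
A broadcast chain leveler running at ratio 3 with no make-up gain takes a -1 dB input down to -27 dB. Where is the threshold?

-40 dB

Let T be the threshold. Output overshoot = (input overshoot)/R, so -27 − T = (-1 − T)/3.
3·(-27 − T) = -1 − T → 2·T = -81 − (-1) = -80.
T = -80/2 = -40 dB.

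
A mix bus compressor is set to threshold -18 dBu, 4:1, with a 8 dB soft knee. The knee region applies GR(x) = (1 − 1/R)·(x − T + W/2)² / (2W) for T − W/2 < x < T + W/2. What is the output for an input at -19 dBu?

x − T + W/2 = -19 − (-18) + 4 = 3.
GR = (1 − 1/4) × 3² / 16 = 0.75 × 9 / 16 = 0.421875 dB.
Output = -19 − 0.421875 = -19.421875 dBu.

-19.421875 dBu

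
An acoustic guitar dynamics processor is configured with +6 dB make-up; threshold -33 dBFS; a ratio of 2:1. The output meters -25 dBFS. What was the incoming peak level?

-29 dBFS

Before make-up, the level was -25 − 6 = -31 dBFS.
That's 2 dB above the -33 dBFS threshold.
Input overshoot = R × output overshoot = 4 dB → input = -33 + 4 = -29 dBFS.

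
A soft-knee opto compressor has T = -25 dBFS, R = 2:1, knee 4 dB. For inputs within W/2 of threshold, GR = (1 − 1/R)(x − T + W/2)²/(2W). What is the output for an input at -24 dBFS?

x − T + W/2 = -24 − (-25) + 2 = 3.
GR = (1 − 1/2) × 3² / 8 = 0.5 × 9 / 8 = 0.5625 dB.
Output = -24 − 0.5625 = -24.5625 dBFS.

-24.5625 dBFS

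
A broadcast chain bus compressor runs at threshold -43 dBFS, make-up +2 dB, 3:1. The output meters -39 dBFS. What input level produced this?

Stripping the +2 dB make-up gives -41 dBFS at the gain stage.
The compressed level sits -41 − (-43) = 2 dB over threshold.
Input overshoot = R × output overshoot = 6 dB → input = -43 + 6 = -37 dBFS.

-37 dBFS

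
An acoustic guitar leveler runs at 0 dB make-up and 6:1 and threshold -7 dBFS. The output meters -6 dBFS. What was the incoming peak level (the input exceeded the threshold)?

That's 1 dB above the -7 dBFS threshold.
Before 6:1 compression the overshoot was 1 × 6 = 6 dB, so input = -7 + 6 = -1 dBFS.

-1 dBFS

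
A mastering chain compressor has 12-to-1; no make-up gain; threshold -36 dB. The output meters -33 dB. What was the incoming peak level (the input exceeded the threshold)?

0 dB

That's 3 dB above the -36 dB threshold.
Undo the ratio: input overshoot = 3 × 12 = 36 dB, giving input = 0 dB.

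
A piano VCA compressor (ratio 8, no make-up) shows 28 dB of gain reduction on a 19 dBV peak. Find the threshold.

-13 dBV

Gain reduction = 19 − (-9) = 28 dB; output overshoot = GR / (R − 1) = 28 / 7 = 4 dB.
Threshold = output − output overshoot = -9 − 4 = -13 dBV.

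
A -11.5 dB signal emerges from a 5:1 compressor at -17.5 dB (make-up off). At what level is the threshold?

-19 dB

Let T be the threshold. Output overshoot = (input overshoot)/R, so -17.5 − T = (-11.5 − T)/5.
5·(-17.5 − T) = -11.5 − T → 4·T = -87.5 − (-11.5) = -76.
T = -76/4 = -19 dB.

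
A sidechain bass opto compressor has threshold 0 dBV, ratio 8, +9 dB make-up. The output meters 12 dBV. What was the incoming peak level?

Stripping the +9 dB make-up gives 3 dBV at the gain stage.
That's 3 dB above the 0 dBV threshold.
Before 8:1 compression the overshoot was 3 × 8 = 24 dB, so input = 0 + 24 = 24 dBV.

24 dBV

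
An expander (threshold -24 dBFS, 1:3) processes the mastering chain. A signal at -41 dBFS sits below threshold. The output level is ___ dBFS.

-75 dBFS

Below threshold, a 1:3 expander applies gain = (3−1)×(T − x) of attenuation.
(3−1) × 17 = 34 dB, so output = -41 − 34 = -75 dBFS.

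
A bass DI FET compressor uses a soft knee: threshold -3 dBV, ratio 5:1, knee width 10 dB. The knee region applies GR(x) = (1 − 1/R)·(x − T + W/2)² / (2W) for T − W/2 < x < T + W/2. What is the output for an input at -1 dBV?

x − T + W/2 = -1 − (-3) + 5 = 7.
GR = (1 − 1/5) × 7² / 20 = 0.8 × 49 / 20 = 1.96 dB.
Output = -1 − 1.96 = -2.96 dBV.

-2.96 dBV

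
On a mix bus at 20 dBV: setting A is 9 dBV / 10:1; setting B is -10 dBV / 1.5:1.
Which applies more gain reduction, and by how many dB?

B, by 0.1 dB

A: 11 dB over, compressed to 1.1 dB over, so 9.9 dB of GR.
B: 30 dB over, compressed to 20 dB over, so 10 dB of GR.
B applies 0.1 dB more gain reduction.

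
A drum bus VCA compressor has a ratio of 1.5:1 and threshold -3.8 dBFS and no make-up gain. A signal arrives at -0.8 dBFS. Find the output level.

-0.8 dBFS sits 3 dB over threshold.
1.5:1 compression reduces that to 3/1.5 = 2 dB over.
So the level is -3.8 + 2 = -1.8 dBFS.

-1.8 dBFS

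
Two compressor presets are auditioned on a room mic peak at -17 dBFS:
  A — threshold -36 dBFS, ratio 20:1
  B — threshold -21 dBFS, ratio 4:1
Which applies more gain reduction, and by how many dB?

A, by 15.05 dB

A: GR = 19 − 19/20 = 18.05 dB.
B: GR = 4 − 4/4 = 3 dB.
A reduces 15.05 dB more.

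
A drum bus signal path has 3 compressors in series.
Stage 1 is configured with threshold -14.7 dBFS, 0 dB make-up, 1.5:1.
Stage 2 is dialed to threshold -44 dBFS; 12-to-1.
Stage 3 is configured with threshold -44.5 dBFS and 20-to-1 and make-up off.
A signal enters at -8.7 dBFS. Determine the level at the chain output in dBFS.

-44.33625 dBFS

Stage 1: overshoot 6 dB → 6/1.5 = 4 dB → -10.7 dBFS.
Stage 2: -10.7 dBFS is 33.3 dB over -44 dBFS; at 12:1 that becomes 2.775 dB over, giving -41.225 dBFS.
Stage 3: overshoot 3.275 dB → 3.275/20 = 0.16375 dB → -44.33625 dBFS.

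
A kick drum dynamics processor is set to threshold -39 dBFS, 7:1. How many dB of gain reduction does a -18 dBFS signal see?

18 dB

Overshoot = -18 − (-39) = 21 dB.
After 7:1 compression the overshoot becomes 21/7 = 3 dB.
GR = overshoot in − overshoot out = 21 − 3 = 18 dB.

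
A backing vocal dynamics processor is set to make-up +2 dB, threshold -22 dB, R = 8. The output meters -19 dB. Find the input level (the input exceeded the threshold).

Before make-up, the level was -19 − 2 = -21 dB.
That's 1 dB above the -22 dB threshold.
Undo the ratio: input overshoot = 1 × 8 = 8 dB, giving input = -14 dB.

-14 dB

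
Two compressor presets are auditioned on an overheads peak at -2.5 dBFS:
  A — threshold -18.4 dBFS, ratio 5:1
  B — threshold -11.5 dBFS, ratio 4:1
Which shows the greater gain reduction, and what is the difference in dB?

A, by 5.97 dB

A: GR = 15.9 − 15.9/5 = 12.72 dB.
B: GR = 9 − 9/4 = 6.75 dB.
A reduces 5.97 dB more.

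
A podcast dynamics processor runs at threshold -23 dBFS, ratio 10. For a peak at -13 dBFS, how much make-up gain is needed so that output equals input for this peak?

Without make-up, output = threshold + overshoot/10 = -23 + 1 = -22 dBFS.
Gap to target: 9 dB.

9 dB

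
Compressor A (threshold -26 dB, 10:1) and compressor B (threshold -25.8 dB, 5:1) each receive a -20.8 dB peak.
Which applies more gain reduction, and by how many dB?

A: 5.2 dB over, compressed to 0.52 dB over, so 4.68 dB of GR.
B: 5 dB over, compressed to 1 dB over, so 4 dB of GR.
A reduces 0.68 dB more.

A, by 0.68 dB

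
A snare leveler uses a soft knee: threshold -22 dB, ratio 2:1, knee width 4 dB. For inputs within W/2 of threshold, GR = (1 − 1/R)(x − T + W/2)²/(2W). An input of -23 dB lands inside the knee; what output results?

-23.0625 dB

x − T + W/2 = -23 − (-22) + 2 = 1.
GR = (1 − 1/2) × 1² / 8 = 0.5 × 1 / 8 = 0.0625 dB.
Output = -23 − 0.0625 = -23.0625 dB.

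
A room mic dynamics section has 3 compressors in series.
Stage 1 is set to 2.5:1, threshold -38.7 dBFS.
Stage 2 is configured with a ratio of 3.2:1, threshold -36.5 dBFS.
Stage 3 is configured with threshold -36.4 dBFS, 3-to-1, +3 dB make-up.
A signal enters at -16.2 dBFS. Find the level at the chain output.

Stage 1: 22.5 dB above -38.7 dBFS, reduced 2.5:1 to 9 dB above → -29.7 dBFS.
Stage 2: overshoot 6.8 dB → 6.8/3.2 = 2.125 dB → -34.375 dBFS.
Stage 3: -34.375 dBFS is 2.025 dB over -36.4 dBFS; at 3:1 that becomes 0.675 dB over, giving -35.725 dBFS; +3 dB make-up → -32.725 dBFS.

-32.725 dBFS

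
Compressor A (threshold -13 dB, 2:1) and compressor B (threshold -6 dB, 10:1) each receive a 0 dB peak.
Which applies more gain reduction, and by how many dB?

A: 13 dB over, compressed to 6.5 dB over, so 6.5 dB of GR.
B: 6 dB over, compressed to 0.6 dB over, so 5.4 dB of GR.
A applies 1.1 dB more gain reduction.

A, by 1.1 dB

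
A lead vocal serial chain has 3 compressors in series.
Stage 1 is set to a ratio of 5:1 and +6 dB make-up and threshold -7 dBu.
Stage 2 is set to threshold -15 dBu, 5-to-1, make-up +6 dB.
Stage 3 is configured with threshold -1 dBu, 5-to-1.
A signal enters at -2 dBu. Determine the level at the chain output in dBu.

Stage 1: -2 dBu is 5 dB over -7 dBu; at 5:1 that becomes 1 dB over, giving -6 dBu; +6 dB make-up → 0 dBu.
Stage 2: 15 dB above -15 dBu, reduced 5:1 to 3 dB above → -12 dBu; +6 dB make-up → -6 dBu.
Stage 3: below threshold (-6 ≤ -1); passes unchanged; output -6 dBu.

-6 dBu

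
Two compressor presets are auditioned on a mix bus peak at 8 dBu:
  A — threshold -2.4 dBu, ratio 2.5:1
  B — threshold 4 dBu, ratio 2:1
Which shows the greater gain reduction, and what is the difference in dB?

A, by 4.24 dB

A: GR = 10.4 − 10.4/2.5 = 6.24 dB.
B: GR = 4 − 4/2 = 2 dB.
A reduces 4.24 dB more.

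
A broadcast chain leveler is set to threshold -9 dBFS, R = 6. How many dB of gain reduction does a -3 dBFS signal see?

5 dB

-3 dBFS exceeds the threshold by 6 dB.
A 6:1 ratio leaves 1 dB of that excess.
Gain reduction = 6 − 1 = 5 dB.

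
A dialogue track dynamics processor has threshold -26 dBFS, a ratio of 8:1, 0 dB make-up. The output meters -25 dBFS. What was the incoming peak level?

The compressed level sits -25 − (-26) = 1 dB over threshold.
Before 8:1 compression the overshoot was 1 × 8 = 8 dB, so input = -26 + 8 = -18 dBFS.

-18 dBFS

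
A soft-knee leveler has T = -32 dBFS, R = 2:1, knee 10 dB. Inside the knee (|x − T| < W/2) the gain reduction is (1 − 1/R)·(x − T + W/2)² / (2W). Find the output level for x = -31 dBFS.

x − T + W/2 = -31 − (-32) + 5 = 6.
GR = (1 − 1/2) × 6² / 20 = 0.5 × 36 / 20 = 0.9 dB.
Output = -31 − 0.9 = -31.9 dBFS.

-31.9 dBFS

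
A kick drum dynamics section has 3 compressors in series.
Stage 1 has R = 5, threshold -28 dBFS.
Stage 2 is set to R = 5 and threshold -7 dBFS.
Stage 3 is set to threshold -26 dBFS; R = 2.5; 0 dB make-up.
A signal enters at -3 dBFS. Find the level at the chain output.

Stage 1: overshoot 25 dB → 25/5 = 5 dB → -23 dBFS.
Stage 2: below threshold (-23 ≤ -7); passes unchanged; output -23 dBFS.
Stage 3: overshoot 3 dB → 3/2.5 = 1.2 dB → -24.8 dBFS.

-24.8 dBFS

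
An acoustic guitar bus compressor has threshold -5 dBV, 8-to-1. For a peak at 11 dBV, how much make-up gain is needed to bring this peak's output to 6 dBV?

Overshoot 16 dB → 16/8 = 2 dB after compression, so the compressed level is -5 + 2 = -3 dBV.
Make-up = target − compressed = 6 − (-3) = 9 dB.

9 dB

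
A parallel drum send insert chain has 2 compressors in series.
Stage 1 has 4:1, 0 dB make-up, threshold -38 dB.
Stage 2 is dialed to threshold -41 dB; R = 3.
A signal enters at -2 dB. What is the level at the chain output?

Stage 1: -2 dB is 36 dB over -38 dB; at 4:1 that becomes 9 dB over, giving -29 dB.
Stage 2: overshoot 12 dB → 12/3 = 4 dB → -37 dB.

-37 dB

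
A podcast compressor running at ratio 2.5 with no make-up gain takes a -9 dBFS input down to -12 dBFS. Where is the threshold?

Let T be the threshold. Output overshoot = (input overshoot)/R, so -12 − T = (-9 − T)/2.5.
2.5·(-12 − T) = -9 − T → 1.5·T = -30 − (-9) = -21.
T = -21/1.5 = -14 dBFS.

-14 dBFS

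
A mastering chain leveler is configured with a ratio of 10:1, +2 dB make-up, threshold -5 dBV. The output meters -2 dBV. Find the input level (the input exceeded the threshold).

Remove make-up: -2 − 2 = -4 dBV.
That's 1 dB above the -5 dBV threshold.
Undo the ratio: input overshoot = 1 × 10 = 10 dB, giving input = 5 dBV.

5 dBV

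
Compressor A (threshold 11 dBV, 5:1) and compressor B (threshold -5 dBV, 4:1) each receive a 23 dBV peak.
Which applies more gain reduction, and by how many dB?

B, by 11.4 dB

A: GR = 12 − 12/5 = 9.6 dB.
B: GR = 28 − 28/4 = 21 dB.
B applies 11.4 dB more gain reduction.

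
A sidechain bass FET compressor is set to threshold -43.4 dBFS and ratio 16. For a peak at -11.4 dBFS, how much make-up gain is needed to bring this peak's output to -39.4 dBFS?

The peak compresses to -43.4 + 32/16 = -41.4 dBFS.
To reach -39.4 dBFS requires -39.4 − (-41.4) = 2 dB of make-up.

2 dB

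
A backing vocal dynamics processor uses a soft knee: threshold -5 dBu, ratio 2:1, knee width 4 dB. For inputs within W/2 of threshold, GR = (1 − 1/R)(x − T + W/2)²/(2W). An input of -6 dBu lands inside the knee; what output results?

-6.0625 dBu

x − T + W/2 = -6 − (-5) + 2 = 1.
GR = (1 − 1/2) × 1² / 8 = 0.5 × 1 / 8 = 0.0625 dB.
Output = -6 − 0.0625 = -6.0625 dBu.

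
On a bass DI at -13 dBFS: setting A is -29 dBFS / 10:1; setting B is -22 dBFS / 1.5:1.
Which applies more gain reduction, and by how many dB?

A, by 11.4 dB

A: 16 dB over, compressed to 1.6 dB over, so 14.4 dB of GR.
B: 9 dB over, compressed to 6 dB over, so 3 dB of GR.
Difference: 11.4 dB in favour of A.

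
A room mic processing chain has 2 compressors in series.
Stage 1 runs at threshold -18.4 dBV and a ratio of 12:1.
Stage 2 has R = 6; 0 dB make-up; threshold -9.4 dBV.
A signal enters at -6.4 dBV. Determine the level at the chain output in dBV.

-17.4 dBV

Stage 1: overshoot 12 dB → 12/12 = 1 dB → -17.4 dBV.
Stage 2: -17.4 dBV ≤ -9.4 dBV, so stage 2 doesn't engage; output -17.4 dBV.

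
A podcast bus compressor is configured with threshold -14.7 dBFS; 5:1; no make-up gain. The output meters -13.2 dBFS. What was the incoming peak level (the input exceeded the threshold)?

-7.2 dBFS

That's 1.5 dB above the -14.7 dBFS threshold.
Input overshoot = R × output overshoot = 7.5 dB → input = -14.7 + 7.5 = -7.2 dBFS.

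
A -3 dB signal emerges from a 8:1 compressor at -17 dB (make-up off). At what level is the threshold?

-19 dB

Input is 16 dB above T (since output overshoot × R = input overshoot: (-17 − T)·8 = -3 − T gives T = -19 dB).
Check: -19 + (-3 − (-19))/8 = -19 + 2 = -17 dB. ✓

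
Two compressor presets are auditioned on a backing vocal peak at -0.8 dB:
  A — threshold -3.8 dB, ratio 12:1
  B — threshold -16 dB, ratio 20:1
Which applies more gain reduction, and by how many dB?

A: overshoot 3 dB → output overshoot 0.25 dB → GR 2.75 dB.
B: overshoot 15.2 dB → output overshoot 0.76 dB → GR 14.44 dB.
B reduces 11.69 dB more.

B, by 11.69 dB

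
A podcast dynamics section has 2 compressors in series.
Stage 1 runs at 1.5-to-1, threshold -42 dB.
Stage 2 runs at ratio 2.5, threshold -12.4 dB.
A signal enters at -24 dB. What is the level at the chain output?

-30 dB

Stage 1: 18 dB above -42 dB, reduced 1.5:1 to 12 dB above → -30 dB.
Stage 2: -30 dB ≤ -12.4 dB, so stage 2 doesn't engage; output -30 dB.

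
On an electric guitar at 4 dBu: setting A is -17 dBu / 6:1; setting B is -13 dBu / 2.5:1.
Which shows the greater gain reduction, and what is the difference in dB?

A: GR = 21 − 21/6 = 17.5 dB.
B: GR = 17 − 17/2.5 = 10.2 dB.
Difference: 7.3 dB in favour of A.

A, by 7.3 dB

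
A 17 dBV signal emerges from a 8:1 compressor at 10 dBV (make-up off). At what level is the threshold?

Let T be the threshold. Output overshoot = (input overshoot)/R, so 10 − T = (17 − T)/8.
8·(10 − T) = 17 − T → 7·T = 80 − 17 = 63.
T = 63/7 = 9 dBV.

9 dBV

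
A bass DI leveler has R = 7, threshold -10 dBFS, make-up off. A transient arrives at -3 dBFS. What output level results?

-3 dBFS sits 7 dB over threshold.
The 7 dB excess becomes 1 dB after 7:1 reduction.
That puts the output at -9 dBFS.

-9 dBFS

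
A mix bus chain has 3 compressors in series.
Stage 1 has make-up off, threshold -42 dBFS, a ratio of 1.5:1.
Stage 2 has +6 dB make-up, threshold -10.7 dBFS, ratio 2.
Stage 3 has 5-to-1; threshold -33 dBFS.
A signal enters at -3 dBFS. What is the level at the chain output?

-28.4 dBFS

Stage 1: -3 dBFS is 39 dB over -42 dBFS; at 1.5:1 that becomes 26 dB over, giving -16 dBFS.
Stage 2: -16 dBFS is at or below the -10.7 dBFS threshold — no compression; make-up brings it to -10 dBFS.
Stage 3: 23 dB above -33 dBFS, reduced 5:1 to 4.6 dB above → -28.4 dBFS.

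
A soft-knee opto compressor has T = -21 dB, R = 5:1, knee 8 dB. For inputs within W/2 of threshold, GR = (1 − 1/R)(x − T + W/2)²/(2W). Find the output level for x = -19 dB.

x − T + W/2 = -19 − (-21) + 4 = 6.
GR = (1 − 1/5) × 6² / 16 = 0.8 × 36 / 16 = 1.8 dB.
Output = -19 − 1.8 = -20.8 dB.

-20.8 dB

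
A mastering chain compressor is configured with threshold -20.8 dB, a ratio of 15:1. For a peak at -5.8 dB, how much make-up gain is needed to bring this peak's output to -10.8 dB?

Without make-up, output = threshold + overshoot/15 = -20.8 + 1 = -19.8 dB.
Gap to target: 9 dB.

9 dB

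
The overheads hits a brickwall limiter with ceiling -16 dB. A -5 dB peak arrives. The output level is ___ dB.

A brickwall limiter is an ∞:1 compressor: any input above the ceiling is clamped to -16 dB.

-16 dB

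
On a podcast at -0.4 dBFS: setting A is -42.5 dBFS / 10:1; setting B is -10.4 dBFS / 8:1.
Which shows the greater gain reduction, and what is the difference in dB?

A, by 29.14 dB

A: 42.1 dB over, compressed to 4.21 dB over, so 37.89 dB of GR.
B: 10 dB over, compressed to 1.25 dB over, so 8.75 dB of GR.
A applies 29.14 dB more gain reduction.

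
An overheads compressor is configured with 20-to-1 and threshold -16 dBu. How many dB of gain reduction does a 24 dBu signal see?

Overshoot = 24 − (-16) = 40 dB.
A 20:1 ratio leaves 2 dB of that excess.
Gain reduction = 40 − 2 = 38 dB.

38 dB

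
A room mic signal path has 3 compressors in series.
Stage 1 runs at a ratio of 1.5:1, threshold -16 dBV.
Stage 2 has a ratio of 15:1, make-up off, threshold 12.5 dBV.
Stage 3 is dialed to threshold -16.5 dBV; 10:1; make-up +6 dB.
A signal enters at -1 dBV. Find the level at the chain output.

-9.45 dBV

Stage 1: 15 dB above -16 dBV, reduced 1.5:1 to 10 dB above → -6 dBV.
Stage 2: -6 dBV is at or below the 12.5 dBV threshold — no compression; output -6 dBV.
Stage 3: overshoot 10.5 dB → 10.5/10 = 1.05 dB → -15.45 dBV; +6 dB make-up → -9.45 dBV.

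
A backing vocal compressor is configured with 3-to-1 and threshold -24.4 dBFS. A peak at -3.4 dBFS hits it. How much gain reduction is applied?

14 dB

The signal is 21 dB above threshold.
A 3:1 ratio leaves 7 dB of that excess.
Gain reduction = 21 − 7 = 14 dB.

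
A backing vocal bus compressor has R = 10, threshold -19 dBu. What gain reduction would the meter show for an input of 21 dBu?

21 dBu exceeds the threshold by 40 dB.
A 10:1 ratio leaves 4 dB of that excess.
Gain reduction = 40 − 4 = 36 dB.

36 dB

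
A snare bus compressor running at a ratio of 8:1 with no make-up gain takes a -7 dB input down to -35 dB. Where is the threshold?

-39 dB

Input is 32 dB above T (since output overshoot × R = input overshoot: (-35 − T)·8 = -7 − T gives T = -39 dB).
Check: -39 + (-7 − (-39))/8 = -39 + 4 = -35 dB. ✓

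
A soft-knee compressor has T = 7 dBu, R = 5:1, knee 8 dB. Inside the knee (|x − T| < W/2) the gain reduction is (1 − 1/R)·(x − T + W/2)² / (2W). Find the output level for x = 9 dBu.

7.2 dBu

x − T + W/2 = 9 − 7 + 4 = 6.
GR = (1 − 1/5) × 6² / 16 = 0.8 × 36 / 16 = 1.8 dB.
Output = 9 − 1.8 = 7.2 dBu.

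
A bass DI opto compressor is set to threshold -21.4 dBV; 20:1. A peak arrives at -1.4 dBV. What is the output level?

-20.4 dBV

Overshoot: -1.4 − (-21.4) = 20 dB.
The 20 dB excess becomes 1 dB after 20:1 reduction.
That puts the output at -20.4 dBV.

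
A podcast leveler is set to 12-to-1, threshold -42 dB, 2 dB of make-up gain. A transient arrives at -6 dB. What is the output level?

-37 dB

-6 dB sits 36 dB over threshold.
The 36 dB excess becomes 3 dB after 12:1 reduction.
Output = -42 + 3 = -39 dB; make-up adds 2 dB, giving -37 dB.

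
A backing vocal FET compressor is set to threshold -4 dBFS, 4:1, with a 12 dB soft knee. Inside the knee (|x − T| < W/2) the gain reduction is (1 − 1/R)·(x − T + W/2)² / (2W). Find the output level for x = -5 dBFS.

x − T + W/2 = -5 − (-4) + 6 = 5.
GR = (1 − 1/4) × 5² / 24 = 0.75 × 25 / 24 = 0.78125 dB.
Output = -5 − 0.78125 = -5.78125 dBFS.

-5.78125 dBFS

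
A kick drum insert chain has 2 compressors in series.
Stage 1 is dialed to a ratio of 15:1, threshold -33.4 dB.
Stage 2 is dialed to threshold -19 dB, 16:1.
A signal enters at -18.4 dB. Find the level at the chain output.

Stage 1: 15 dB above -33.4 dB, reduced 15:1 to 1 dB above → -32.4 dB.
Stage 2: -32.4 dB is at or below the -19 dB threshold — no compression; output -32.4 dB.

-32.4 dB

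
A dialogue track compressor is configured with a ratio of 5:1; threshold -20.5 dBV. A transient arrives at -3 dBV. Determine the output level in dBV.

Overshoot: -3 − (-20.5) = 17.5 dB.
At 5:1 the overshoot is divided by 5, leaving 3.5 dB above threshold.
Output = -20.5 + 3.5 = -17 dBV.

-17 dBV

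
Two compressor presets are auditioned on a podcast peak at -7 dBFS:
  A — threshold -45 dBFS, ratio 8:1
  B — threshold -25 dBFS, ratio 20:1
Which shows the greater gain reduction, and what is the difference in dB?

A: 38 dB over, compressed to 4.75 dB over, so 33.25 dB of GR.
B: 18 dB over, compressed to 0.9 dB over, so 17.1 dB of GR.
A reduces 16.15 dB more.

A, by 16.15 dB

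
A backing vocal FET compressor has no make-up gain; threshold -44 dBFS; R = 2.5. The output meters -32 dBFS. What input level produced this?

Post-compression overshoot = -32 − (-44) = 12 dB.
Input overshoot = R × output overshoot = 30 dB → input = -44 + 30 = -14 dBFS.

-14 dBFS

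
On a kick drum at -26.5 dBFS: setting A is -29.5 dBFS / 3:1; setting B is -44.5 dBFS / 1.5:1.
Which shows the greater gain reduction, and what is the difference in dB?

B, by 4 dB

A: 3 dB over, compressed to 1 dB over, so 2 dB of GR.
B: 18 dB over, compressed to 12 dB over, so 6 dB of GR.
B applies 4 dB more gain reduction.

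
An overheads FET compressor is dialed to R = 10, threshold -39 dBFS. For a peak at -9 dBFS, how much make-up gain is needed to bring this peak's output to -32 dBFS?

4 dB

Overshoot 30 dB → 30/10 = 3 dB after compression, so the compressed level is -39 + 3 = -36 dBFS.
Make-up = target − compressed = -32 − (-36) = 4 dB.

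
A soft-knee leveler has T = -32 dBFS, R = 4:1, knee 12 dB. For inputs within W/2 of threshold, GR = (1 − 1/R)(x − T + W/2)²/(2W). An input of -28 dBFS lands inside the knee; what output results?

-31.125 dBFS

x − T + W/2 = -28 − (-32) + 6 = 10.
GR = (1 − 1/4) × 10² / 24 = 0.75 × 100 / 24 = 3.125 dB.
Output = -28 − 3.125 = -31.125 dBFS.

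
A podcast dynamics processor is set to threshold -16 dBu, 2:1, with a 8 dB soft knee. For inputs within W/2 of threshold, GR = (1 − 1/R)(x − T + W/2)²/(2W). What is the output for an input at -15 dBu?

x − T + W/2 = -15 − (-16) + 4 = 5.
GR = (1 − 1/2) × 5² / 16 = 0.5 × 25 / 16 = 0.78125 dB.
Output = -15 − 0.78125 = -15.78125 dBu.

-15.78125 dBu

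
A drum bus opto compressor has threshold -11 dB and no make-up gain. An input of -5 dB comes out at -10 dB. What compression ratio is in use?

6:1

Input overshoot = -5 − (-11) = 6 dB; output overshoot = -10 − (-11) = 1 dB.
Ratio = 6 / 1 = 6.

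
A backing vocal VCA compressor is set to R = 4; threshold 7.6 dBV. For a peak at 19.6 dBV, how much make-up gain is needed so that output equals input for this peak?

9 dB

Without make-up, output = threshold + overshoot/4 = 7.6 + 3 = 10.6 dBV.
Gap to target: 9 dB.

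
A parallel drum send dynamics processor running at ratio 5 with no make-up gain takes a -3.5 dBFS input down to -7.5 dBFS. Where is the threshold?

Input is 5 dB above T (since output overshoot × R = input overshoot: (-7.5 − T)·5 = -3.5 − T gives T = -8.5 dBFS).
Check: -8.5 + (-3.5 − (-8.5))/5 = -8.5 + 1 = -7.5 dBFS. ✓

-8.5 dBFS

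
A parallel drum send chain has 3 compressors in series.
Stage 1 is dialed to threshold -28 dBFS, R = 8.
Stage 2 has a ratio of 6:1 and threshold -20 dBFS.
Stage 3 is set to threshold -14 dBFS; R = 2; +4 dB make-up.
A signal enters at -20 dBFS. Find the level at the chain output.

-23 dBFS

Stage 1: -20 dBFS is 8 dB over -28 dBFS; at 8:1 that becomes 1 dB over, giving -27 dBFS.
Stage 2: -27 dBFS is at or below the -20 dBFS threshold — no compression; output -27 dBFS.
Stage 3: below threshold (-27 ≤ -14); passes unchanged; make-up brings it to -23 dBFS.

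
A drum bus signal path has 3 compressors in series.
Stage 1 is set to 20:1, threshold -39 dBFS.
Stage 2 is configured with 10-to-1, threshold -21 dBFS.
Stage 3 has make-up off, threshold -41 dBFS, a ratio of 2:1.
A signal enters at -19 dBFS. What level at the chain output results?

-39.5 dBFS

Stage 1: overshoot 20 dB → 20/20 = 1 dB → -38 dBFS.
Stage 2: -38 dBFS is at or below the -21 dBFS threshold — no compression; output -38 dBFS.
Stage 3: 3 dB above -41 dBFS, reduced 2:1 to 1.5 dB above → -39.5 dBFS.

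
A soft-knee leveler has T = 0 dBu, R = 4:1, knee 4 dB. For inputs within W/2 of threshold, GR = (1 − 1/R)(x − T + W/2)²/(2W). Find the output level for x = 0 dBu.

-0.375 dBu

x − T + W/2 = 0 − 0 + 2 = 2.
GR = (1 − 1/4) × 2² / 8 = 0.75 × 4 / 8 = 0.375 dB.
Output = 0 − 0.375 = -0.375 dBu.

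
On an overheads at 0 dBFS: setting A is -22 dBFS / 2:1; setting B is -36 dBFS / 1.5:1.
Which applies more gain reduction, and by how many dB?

A: GR = 22 − 22/2 = 11 dB.
B: GR = 36 − 36/1.5 = 12 dB.
Difference: 1 dB in favour of B.

B, by 1 dB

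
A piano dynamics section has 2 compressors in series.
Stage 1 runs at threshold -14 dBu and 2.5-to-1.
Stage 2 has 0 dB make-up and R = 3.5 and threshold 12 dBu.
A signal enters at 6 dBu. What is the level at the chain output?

-6 dBu

Stage 1: 20 dB above -14 dBu, reduced 2.5:1 to 8 dB above → -6 dBu.
Stage 2: below threshold (-6 ≤ 12); passes unchanged; output -6 dBu.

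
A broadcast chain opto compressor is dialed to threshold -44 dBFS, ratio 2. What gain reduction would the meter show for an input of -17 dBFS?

-17 dBFS exceeds the threshold by 27 dB.
A 2:1 ratio leaves 13.5 dB of that excess.
Gain reduction = 27 − 13.5 = 13.5 dB.

13.5 dB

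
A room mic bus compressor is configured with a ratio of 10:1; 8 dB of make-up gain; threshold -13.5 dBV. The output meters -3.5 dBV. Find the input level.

6.5 dBV

Remove make-up: -3.5 − 8 = -11.5 dBV.
Post-compression overshoot = -11.5 − (-13.5) = 2 dB.
Input overshoot = R × output overshoot = 20 dB → input = -13.5 + 20 = 6.5 dBV.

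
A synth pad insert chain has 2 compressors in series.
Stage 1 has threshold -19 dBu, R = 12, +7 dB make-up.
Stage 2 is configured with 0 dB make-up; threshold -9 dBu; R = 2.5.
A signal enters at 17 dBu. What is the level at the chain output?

Stage 1: 36 dB above -19 dBu, reduced 12:1 to 3 dB above → -16 dBu; +7 dB make-up → -9 dBu.
Stage 2: -9 dBu is at or below the -9 dBu threshold — no compression; output -9 dBu.

-9 dBu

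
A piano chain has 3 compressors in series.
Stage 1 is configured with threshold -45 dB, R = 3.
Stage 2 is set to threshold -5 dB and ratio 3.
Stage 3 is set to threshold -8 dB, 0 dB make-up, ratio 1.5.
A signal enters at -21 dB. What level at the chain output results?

Stage 1: 24 dB above -45 dB, reduced 3:1 to 8 dB above → -37 dB.
Stage 2: -37 dB is at or below the -5 dB threshold — no compression; output -37 dB.
Stage 3: below threshold (-37 ≤ -8); passes unchanged; output -37 dB.

-37 dB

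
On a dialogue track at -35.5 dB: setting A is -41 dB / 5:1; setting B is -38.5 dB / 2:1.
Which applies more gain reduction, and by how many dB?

A: GR = 5.5 − 5.5/5 = 4.4 dB.
B: GR = 3 − 3/2 = 1.5 dB.
A applies 2.9 dB more gain reduction.

A, by 2.9 dB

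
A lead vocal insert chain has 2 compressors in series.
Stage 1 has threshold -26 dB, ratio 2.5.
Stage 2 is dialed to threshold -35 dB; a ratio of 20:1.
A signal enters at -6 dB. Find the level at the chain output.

-34.15 dB

Stage 1: -6 dB is 20 dB over -26 dB; at 2.5:1 that becomes 8 dB over, giving -18 dB.
Stage 2: 17 dB above -35 dB, reduced 20:1 to 0.85 dB above → -34.15 dB.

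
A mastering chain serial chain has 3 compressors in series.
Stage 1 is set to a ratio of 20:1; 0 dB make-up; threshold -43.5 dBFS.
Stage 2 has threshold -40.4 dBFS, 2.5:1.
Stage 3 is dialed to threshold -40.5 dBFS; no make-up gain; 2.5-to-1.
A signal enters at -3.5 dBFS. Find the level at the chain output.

Stage 1: -3.5 dBFS is 40 dB over -43.5 dBFS; at 20:1 that becomes 2 dB over, giving -41.5 dBFS.
Stage 2: -41.5 dBFS is at or below the -40.4 dBFS threshold — no compression; output -41.5 dBFS.
Stage 3: below threshold (-41.5 ≤ -40.5); passes unchanged; output -41.5 dBFS.

-41.5 dBFS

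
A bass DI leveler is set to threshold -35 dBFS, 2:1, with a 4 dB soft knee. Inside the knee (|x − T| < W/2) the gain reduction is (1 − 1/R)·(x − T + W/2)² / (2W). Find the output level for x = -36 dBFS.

-36.0625 dBFS

x − T + W/2 = -36 − (-35) + 2 = 1.
GR = (1 − 1/2) × 1² / 8 = 0.5 × 1 / 8 = 0.0625 dB.
Output = -36 − 0.0625 = -36.0625 dBFS.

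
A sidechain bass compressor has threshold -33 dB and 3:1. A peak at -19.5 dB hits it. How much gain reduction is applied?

9 dB

-19.5 dB exceeds the threshold by 13.5 dB.
At 3:1, output sits 13.5/3 = 4.5 dB above threshold.
GR = overshoot in − overshoot out = 13.5 − 4.5 = 9 dB.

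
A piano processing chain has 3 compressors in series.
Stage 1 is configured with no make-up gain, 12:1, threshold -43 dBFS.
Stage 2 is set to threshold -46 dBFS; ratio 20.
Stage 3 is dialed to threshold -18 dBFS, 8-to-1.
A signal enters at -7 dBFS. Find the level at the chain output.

-45.7 dBFS

Stage 1: 36 dB above -43 dBFS, reduced 12:1 to 3 dB above → -40 dBFS.
Stage 2: -40 dBFS is 6 dB over -46 dBFS; at 20:1 that becomes 0.3 dB over, giving -45.7 dBFS.
Stage 3: -45.7 dBFS is at or below the -18 dBFS threshold — no compression; output -45.7 dBFS.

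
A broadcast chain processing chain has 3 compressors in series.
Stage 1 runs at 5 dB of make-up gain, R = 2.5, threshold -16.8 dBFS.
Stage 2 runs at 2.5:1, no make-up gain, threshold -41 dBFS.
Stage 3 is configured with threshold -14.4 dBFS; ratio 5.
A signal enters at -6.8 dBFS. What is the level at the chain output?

-27.72 dBFS

Stage 1: 10 dB above -16.8 dBFS, reduced 2.5:1 to 4 dB above → -12.8 dBFS; +5 dB make-up → -7.8 dBFS.
Stage 2: overshoot 33.2 dB → 33.2/2.5 = 13.28 dB → -27.72 dBFS.
Stage 3: below threshold (-27.72 ≤ -14.4); passes unchanged; output -27.72 dBFS.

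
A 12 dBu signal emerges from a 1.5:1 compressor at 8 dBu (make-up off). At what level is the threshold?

Let T be the threshold. Output overshoot = (input overshoot)/R, so 8 − T = (12 − T)/1.5.
1.5·(8 − T) = 12 − T → 0.5·T = 12 − 12 = 0.
T = 0/0.5 = 0 dBu.

0 dBu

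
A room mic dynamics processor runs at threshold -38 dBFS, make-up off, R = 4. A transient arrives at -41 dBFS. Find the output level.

-41 dBFS

-41 dBFS is 3 dB below the -38 dBFS threshold, so no gain reduction is applied.
Output = input = -41 dBFS.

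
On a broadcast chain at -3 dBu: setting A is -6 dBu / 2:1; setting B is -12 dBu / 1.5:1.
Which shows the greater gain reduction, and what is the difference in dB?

A: overshoot 3 dB → output overshoot 1.5 dB → GR 1.5 dB.
B: overshoot 9 dB → output overshoot 6 dB → GR 3 dB.
B reduces 1.5 dB more.

B, by 1.5 dB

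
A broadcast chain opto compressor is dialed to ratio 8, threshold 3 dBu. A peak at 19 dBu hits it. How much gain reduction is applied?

14 dB

The signal is 16 dB above threshold.
At 8:1, output sits 16/8 = 2 dB above threshold.
GR = overshoot in − overshoot out = 16 − 2 = 14 dB.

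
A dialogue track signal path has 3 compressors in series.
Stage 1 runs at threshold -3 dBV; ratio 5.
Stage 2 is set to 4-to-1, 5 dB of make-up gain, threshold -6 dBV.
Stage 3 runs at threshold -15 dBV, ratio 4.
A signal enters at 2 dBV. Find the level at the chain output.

-11.25 dBV

Stage 1: overshoot 5 dB → 5/5 = 1 dB → -2 dBV.
Stage 2: overshoot 4 dB → 4/4 = 1 dB → -5 dBV; +5 dB make-up → 0 dBV.
Stage 3: 0 dBV is 15 dB over -15 dBV; at 4:1 that becomes 3.75 dB over, giving -11.25 dBV.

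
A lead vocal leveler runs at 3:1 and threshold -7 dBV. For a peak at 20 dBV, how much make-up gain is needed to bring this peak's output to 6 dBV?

The peak compresses to -7 + 27/3 = 2 dBV.
To reach 6 dBV requires 6 − 2 = 4 dB of make-up.

4 dB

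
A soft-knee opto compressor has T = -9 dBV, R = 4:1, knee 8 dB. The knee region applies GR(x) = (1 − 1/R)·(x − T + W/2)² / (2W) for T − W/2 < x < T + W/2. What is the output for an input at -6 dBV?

-8.296875 dBV

x − T + W/2 = -6 − (-9) + 4 = 7.
GR = (1 − 1/4) × 7² / 16 = 0.75 × 49 / 16 = 2.296875 dB.
Output = -6 − 2.296875 = -8.296875 dBV.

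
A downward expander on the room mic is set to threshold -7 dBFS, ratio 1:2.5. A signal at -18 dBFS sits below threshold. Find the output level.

-34.5 dBFS

The input is 11 dB below the -7 dBFS threshold.
A 1:2.5 expander multiplies undershoot by 2.5: 11 × 2.5 = 27.5 dB below threshold.
Output = -7 − 27.5 = -34.5 dBFS.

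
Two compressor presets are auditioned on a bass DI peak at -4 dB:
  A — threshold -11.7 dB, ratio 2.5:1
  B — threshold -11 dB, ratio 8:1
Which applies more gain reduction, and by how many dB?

B, by 1.505 dB

A: 7.7 dB over, compressed to 3.08 dB over, so 4.62 dB of GR.
B: 7 dB over, compressed to 0.875 dB over, so 6.125 dB of GR.
Difference: 1.505 dB in favour of B.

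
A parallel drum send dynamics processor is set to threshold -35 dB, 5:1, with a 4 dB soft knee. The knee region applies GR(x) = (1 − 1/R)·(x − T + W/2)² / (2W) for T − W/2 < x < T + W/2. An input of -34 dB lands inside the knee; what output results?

-34.9 dB

x − T + W/2 = -34 − (-35) + 2 = 3.
GR = (1 − 1/5) × 3² / 8 = 0.8 × 9 / 8 = 0.9 dB.
Output = -34 − 0.9 = -34.9 dB.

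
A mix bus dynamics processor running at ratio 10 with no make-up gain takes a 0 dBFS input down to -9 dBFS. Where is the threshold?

-10 dBFS

Let T be the threshold. Output overshoot = (input overshoot)/R, so -9 − T = (0 − T)/10.
10·(-9 − T) = 0 − T → 9·T = -90 − 0 = -90.
T = -90/9 = -10 dBFS.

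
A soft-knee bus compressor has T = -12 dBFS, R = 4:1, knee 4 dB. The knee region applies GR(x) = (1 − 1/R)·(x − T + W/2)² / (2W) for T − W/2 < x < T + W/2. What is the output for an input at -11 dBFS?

x − T + W/2 = -11 − (-12) + 2 = 3.
GR = (1 − 1/4) × 3² / 8 = 0.75 × 9 / 8 = 0.84375 dB.
Output = -11 − 0.84375 = -11.84375 dBFS.

-11.84375 dBFS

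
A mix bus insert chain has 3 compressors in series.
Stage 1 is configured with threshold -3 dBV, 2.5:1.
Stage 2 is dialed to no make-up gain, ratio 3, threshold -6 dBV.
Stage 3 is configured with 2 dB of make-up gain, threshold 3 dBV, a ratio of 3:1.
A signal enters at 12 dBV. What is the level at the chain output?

-1 dBV

Stage 1: 12 dBV is 15 dB over -3 dBV; at 2.5:1 that becomes 6 dB over, giving 3 dBV.
Stage 2: 3 dBV is 9 dB over -6 dBV; at 3:1 that becomes 3 dB over, giving -3 dBV.
Stage 3: below threshold (-3 ≤ 3); passes unchanged; make-up brings it to -1 dBV.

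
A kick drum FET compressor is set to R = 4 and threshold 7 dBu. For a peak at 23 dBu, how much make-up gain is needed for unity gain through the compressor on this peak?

The peak compresses to 7 + 16/4 = 11 dBu.
To reach 23 dBu requires 23 − 11 = 12 dB of make-up.

12 dB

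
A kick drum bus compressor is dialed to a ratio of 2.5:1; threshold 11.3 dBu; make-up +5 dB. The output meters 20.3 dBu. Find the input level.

21.3 dBu

Stripping the +5 dB make-up gives 15.3 dBu at the gain stage.
Post-compression overshoot = 15.3 − 11.3 = 4 dB.
Before 2.5:1 compression the overshoot was 4 × 2.5 = 10 dB, so input = 11.3 + 10 = 21.3 dBu.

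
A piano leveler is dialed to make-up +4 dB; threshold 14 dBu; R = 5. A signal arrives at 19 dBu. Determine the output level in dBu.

19 dBu

The input is 5 dB above the 14 dBu threshold.
At 5:1 the overshoot is divided by 5, leaving 1 dB above threshold.
So the level is 14 + 1 = 15 dBu; make-up adds 4 dB, giving 19 dBu.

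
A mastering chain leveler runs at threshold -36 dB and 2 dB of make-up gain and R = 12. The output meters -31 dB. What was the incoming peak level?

Before make-up, the level was -31 − 2 = -33 dB.
Post-compression overshoot = -33 − (-36) = 3 dB.
Input overshoot = R × output overshoot = 36 dB → input = -36 + 36 = 0 dB.

0 dB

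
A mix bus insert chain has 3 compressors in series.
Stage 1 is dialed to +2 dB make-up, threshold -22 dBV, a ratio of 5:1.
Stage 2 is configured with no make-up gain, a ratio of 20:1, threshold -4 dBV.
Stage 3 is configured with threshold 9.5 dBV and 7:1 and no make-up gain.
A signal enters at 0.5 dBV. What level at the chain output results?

-15.5 dBV

Stage 1: overshoot 22.5 dB → 22.5/5 = 4.5 dB → -17.5 dBV; +2 dB make-up → -15.5 dBV.
Stage 2: -15.5 dBV ≤ -4 dBV, so stage 2 doesn't engage; output -15.5 dBV.
Stage 3: below threshold (-15.5 ≤ 9.5); passes unchanged; output -15.5 dBV.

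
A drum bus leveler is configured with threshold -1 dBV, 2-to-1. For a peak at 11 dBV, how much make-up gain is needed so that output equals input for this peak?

6 dB

Overshoot 12 dB → 12/2 = 6 dB after compression, so the compressed level is -1 + 6 = 5 dBV.
Make-up = target − compressed = 11 − 5 = 6 dB.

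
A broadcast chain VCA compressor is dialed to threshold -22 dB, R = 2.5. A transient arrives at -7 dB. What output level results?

-16 dB

The input is 15 dB above the -22 dB threshold.
2.5:1 compression reduces that to 15/2.5 = 6 dB over.
Output = -22 + 6 = -16 dB.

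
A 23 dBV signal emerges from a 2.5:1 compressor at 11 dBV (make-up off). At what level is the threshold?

Input is 20 dB above T (since output overshoot × R = input overshoot: (11 − T)·2.5 = 23 − T gives T = 3 dBV).
Check: 3 + (23 − 3)/2.5 = 3 + 8 = 11 dBV. ✓

3 dBV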